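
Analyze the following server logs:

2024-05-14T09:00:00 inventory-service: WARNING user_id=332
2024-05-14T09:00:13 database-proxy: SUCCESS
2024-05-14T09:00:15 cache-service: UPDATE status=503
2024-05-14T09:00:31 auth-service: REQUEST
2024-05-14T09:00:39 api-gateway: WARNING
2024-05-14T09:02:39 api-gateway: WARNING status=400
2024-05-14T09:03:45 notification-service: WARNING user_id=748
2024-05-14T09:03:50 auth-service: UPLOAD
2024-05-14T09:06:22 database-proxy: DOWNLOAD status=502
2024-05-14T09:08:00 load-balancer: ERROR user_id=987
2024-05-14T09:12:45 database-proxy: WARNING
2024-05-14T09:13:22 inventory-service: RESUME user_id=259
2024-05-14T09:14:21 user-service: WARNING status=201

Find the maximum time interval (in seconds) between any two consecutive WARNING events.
540

To find the longest gap:

1. Extract all WARNING events in chronological order
2. Calculate time differences between consecutive events
3. Find the maximum difference
4. Longest gap: 540 seconds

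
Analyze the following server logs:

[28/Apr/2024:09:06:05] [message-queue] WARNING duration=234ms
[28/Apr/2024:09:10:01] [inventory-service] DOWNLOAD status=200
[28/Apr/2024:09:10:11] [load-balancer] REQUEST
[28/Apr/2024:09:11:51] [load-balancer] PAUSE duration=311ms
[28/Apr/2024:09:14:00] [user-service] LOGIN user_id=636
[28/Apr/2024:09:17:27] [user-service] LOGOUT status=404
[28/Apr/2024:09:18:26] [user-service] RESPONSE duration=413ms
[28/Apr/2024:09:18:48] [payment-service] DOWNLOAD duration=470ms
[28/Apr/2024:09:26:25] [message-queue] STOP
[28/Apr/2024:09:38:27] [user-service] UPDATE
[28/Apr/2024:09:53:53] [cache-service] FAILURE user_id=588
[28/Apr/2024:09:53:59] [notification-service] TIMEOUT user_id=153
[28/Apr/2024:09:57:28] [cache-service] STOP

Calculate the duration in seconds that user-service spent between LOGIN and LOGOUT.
207

To calculate state duration:

1. Find LOGIN event for user-service: 28/Apr/2024:09:14:00
2. Find LOGOUT event for user-service: 28/Apr/2024:09:17:27
3. Calculate duration: 28/Apr/2024:09:17:27 - 28/Apr/2024:09:14:00 = 207 seconds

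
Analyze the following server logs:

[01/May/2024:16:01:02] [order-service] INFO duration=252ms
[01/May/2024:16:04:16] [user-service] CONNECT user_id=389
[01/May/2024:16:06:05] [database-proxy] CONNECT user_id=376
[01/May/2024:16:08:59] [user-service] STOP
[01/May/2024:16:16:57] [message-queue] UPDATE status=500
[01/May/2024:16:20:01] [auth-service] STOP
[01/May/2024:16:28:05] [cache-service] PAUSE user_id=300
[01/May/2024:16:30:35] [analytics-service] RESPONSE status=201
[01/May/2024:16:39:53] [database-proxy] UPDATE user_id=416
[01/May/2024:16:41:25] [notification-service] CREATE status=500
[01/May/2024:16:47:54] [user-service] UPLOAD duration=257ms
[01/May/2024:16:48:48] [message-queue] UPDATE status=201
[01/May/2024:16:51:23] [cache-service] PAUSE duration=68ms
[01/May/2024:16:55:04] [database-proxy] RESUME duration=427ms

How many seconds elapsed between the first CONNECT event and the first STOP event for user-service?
283

To find the time between events:

1. Locate the first CONNECT event for user-service: 01/May/2024:16:04:16
2. Locate the first STOP event for user-service: 01/May/2024:16:08:59
3. Calculate the difference: 01/May/2024:16:08:59 - 01/May/2024:16:04:16 = 283 seconds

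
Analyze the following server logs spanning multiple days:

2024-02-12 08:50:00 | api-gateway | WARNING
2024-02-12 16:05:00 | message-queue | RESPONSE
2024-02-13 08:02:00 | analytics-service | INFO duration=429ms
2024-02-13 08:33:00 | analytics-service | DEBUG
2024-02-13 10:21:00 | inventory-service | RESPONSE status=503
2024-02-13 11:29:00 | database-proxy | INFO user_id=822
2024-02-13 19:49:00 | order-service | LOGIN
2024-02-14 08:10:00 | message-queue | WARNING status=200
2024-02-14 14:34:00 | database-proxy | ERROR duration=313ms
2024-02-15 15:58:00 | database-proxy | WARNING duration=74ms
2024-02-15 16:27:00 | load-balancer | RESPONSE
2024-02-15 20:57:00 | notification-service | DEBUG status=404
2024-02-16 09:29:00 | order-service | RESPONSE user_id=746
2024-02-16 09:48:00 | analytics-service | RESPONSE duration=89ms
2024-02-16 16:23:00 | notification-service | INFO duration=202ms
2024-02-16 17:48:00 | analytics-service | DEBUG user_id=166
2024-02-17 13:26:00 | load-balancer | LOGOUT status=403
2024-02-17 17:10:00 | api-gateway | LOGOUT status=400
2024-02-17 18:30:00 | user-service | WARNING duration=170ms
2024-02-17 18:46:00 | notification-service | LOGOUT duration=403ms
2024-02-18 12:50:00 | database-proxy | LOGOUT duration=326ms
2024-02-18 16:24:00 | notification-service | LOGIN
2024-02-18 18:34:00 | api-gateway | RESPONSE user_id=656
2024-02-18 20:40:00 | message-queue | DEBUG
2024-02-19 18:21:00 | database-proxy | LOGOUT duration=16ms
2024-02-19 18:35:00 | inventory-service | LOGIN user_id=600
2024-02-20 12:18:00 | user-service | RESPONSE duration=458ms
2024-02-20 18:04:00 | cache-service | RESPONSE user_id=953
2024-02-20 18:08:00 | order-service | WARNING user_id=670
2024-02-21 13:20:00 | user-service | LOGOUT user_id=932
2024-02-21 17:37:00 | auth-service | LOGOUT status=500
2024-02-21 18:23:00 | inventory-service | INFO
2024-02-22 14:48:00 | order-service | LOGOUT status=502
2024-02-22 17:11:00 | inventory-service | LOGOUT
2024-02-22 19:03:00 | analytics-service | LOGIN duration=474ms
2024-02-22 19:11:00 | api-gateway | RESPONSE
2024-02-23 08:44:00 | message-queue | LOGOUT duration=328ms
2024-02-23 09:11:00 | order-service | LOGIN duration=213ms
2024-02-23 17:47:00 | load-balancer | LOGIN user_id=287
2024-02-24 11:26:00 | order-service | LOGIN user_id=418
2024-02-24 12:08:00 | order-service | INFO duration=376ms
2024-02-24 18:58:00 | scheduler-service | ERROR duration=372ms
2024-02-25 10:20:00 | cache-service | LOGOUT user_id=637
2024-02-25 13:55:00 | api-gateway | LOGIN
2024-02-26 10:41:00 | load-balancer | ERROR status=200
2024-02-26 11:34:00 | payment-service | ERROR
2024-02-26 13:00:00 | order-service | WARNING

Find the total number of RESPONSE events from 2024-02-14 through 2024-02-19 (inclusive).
4

To filter by date range:

1. Date range: 2024-02-14 through 2024-02-19, both dates inclusive
2. Filter for RESPONSE events whose date falls in this range
3. Count matching events: 4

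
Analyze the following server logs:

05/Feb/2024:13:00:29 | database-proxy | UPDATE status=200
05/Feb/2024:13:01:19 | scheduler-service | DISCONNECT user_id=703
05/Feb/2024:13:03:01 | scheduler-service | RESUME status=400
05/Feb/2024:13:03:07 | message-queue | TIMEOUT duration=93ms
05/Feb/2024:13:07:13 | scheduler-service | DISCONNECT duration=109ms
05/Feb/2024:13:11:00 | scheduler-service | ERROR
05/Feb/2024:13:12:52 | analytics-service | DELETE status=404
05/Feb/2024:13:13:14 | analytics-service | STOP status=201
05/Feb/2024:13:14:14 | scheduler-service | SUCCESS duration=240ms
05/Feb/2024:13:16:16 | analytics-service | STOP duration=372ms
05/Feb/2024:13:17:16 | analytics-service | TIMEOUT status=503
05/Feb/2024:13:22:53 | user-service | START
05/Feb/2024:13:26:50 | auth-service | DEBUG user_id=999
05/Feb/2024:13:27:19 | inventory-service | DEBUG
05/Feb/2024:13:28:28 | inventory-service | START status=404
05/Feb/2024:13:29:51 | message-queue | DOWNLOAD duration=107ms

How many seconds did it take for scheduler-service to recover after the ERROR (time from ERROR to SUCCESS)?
194

To calculate recovery time:

1. Find ERROR event for scheduler-service: 05/Feb/2024:13:11:00
2. Find next SUCCESS event for scheduler-service: 05/Feb/2024:13:14:14
3. Recovery time: 05/Feb/2024:13:14:14 - 05/Feb/2024:13:11:00 = 194 seconds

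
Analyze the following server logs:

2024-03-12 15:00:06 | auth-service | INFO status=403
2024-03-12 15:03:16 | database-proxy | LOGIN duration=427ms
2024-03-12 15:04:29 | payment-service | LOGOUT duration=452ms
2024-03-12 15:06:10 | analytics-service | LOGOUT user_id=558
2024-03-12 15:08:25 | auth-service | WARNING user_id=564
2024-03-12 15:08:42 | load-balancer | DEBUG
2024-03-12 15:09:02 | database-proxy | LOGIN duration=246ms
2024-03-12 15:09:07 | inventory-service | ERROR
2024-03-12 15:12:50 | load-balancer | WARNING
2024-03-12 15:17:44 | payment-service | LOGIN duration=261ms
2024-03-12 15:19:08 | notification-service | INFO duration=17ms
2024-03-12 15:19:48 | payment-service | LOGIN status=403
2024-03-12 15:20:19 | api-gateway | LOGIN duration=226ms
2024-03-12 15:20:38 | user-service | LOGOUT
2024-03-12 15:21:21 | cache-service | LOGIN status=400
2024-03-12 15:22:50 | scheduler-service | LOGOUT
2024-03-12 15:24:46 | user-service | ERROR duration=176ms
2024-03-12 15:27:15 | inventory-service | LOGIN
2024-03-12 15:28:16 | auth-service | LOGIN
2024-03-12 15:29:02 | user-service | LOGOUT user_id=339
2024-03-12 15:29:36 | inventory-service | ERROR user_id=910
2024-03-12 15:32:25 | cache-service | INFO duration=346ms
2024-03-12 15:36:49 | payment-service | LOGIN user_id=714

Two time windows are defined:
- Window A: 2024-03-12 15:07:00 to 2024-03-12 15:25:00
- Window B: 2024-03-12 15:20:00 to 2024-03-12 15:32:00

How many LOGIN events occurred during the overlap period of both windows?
2

To find overlap events:

1. Window A: 2024-03-12 15:07:00 to 2024-03-12 15:25:00
2. Window B: 2024-03-12 15:20:00 to 2024-03-12 15:32:00
3. Overlap period: 2024-03-12 15:20:00 to 2024-03-12 15:25:00
4. Count LOGIN events in overlap: 2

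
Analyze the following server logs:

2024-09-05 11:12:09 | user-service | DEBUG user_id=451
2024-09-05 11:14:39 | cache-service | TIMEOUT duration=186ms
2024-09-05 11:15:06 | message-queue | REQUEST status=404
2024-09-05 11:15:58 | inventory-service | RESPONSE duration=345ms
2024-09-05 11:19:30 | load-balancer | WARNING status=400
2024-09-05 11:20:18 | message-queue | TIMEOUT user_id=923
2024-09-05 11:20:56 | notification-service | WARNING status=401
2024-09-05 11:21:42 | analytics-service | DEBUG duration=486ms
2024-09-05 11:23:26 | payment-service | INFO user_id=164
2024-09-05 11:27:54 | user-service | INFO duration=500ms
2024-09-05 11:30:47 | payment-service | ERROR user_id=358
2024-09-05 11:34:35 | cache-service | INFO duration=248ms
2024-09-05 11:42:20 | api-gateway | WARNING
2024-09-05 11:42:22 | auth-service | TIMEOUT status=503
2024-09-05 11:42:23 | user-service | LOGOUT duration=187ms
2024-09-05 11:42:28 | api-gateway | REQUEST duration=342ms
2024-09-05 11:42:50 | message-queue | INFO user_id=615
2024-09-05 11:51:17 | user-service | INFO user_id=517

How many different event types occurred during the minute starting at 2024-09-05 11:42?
5

To count unique event types:

1. Filter events in the minute starting at 2024-09-05 11:42
2. Extract event types from matching entries
3. Count unique types: 5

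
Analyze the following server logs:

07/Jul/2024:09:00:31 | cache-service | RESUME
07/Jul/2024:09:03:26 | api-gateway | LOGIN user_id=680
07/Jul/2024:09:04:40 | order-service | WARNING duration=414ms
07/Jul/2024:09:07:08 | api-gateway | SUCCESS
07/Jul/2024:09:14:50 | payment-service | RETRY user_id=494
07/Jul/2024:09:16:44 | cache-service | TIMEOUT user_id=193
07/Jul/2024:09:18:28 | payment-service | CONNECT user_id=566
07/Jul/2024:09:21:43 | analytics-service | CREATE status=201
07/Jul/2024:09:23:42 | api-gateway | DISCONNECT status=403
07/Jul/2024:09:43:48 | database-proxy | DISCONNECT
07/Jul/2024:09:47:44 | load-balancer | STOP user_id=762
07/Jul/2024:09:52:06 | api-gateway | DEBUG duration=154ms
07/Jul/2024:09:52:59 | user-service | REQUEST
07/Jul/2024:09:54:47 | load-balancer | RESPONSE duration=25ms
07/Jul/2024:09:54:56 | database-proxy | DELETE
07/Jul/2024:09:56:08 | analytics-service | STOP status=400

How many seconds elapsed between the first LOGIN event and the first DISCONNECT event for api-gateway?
1216

To find the time between events:

1. Locate the first LOGIN event for api-gateway: 07/Jul/2024:09:03:26
2. Locate the first DISCONNECT event for api-gateway: 07/Jul/2024:09:23:42
3. Calculate the difference: 07/Jul/2024:09:23:42 - 07/Jul/2024:09:03:26 = 1216 seconds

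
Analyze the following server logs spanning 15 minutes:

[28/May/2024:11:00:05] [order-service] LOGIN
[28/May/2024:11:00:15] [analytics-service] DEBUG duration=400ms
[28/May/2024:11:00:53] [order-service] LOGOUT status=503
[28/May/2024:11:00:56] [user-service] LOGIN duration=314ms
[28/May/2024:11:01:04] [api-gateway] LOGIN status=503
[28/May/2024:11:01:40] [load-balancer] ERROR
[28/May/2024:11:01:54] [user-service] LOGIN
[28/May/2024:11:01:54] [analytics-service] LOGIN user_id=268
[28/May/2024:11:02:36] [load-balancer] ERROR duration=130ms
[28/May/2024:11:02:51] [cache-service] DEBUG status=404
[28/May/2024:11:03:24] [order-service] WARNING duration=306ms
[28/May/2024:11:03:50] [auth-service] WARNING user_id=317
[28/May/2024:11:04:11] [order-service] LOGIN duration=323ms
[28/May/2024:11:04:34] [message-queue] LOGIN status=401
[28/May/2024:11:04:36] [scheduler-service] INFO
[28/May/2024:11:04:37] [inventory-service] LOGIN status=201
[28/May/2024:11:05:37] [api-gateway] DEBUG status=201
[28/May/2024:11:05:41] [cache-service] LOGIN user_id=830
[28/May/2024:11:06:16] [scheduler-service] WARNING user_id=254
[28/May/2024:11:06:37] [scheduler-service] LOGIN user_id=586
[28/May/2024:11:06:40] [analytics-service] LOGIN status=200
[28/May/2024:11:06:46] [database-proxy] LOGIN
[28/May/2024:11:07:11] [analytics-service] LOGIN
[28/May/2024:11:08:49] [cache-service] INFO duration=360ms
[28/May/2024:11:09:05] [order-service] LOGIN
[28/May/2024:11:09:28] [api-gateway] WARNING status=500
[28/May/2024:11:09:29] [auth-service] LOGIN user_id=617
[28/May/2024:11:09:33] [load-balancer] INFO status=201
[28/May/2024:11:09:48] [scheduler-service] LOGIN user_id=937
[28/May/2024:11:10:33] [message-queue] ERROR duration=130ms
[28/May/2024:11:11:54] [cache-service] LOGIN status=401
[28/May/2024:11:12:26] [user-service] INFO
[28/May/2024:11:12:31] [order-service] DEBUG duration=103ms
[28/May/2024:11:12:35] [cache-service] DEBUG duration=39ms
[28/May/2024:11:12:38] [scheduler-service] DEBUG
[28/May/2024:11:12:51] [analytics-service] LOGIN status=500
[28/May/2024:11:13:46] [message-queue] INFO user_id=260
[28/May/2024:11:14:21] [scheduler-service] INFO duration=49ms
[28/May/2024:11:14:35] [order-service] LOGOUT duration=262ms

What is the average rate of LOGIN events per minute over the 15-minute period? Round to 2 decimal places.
1.2

To calculate the rate:

1. Count total LOGIN events: 18
2. Total time period: 15 minutes
3. Rate = 18 / 15 = 1.2 events per minute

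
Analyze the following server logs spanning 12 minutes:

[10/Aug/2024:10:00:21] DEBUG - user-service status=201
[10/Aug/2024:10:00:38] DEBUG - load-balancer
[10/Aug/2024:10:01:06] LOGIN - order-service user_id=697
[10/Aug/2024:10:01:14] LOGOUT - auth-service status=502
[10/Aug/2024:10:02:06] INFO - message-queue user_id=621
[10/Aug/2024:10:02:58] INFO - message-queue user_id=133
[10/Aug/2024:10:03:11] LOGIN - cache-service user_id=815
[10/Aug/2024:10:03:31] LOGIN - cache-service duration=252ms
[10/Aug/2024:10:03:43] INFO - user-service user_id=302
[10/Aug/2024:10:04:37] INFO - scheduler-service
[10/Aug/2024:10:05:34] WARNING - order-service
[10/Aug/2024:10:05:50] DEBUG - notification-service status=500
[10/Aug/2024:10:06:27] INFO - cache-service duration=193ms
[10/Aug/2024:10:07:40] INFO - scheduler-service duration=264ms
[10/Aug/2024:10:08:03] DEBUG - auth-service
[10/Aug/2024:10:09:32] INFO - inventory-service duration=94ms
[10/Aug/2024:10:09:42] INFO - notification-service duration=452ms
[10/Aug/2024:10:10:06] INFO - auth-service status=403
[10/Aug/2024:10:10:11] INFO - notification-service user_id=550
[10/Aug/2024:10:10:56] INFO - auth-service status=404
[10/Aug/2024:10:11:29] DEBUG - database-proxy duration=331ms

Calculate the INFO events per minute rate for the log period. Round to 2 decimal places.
0.92

To calculate the rate:

1. Count total INFO events: 11
2. Total time period: 12 minutes
3. Rate = 11 / 12 = 0.92 events per minute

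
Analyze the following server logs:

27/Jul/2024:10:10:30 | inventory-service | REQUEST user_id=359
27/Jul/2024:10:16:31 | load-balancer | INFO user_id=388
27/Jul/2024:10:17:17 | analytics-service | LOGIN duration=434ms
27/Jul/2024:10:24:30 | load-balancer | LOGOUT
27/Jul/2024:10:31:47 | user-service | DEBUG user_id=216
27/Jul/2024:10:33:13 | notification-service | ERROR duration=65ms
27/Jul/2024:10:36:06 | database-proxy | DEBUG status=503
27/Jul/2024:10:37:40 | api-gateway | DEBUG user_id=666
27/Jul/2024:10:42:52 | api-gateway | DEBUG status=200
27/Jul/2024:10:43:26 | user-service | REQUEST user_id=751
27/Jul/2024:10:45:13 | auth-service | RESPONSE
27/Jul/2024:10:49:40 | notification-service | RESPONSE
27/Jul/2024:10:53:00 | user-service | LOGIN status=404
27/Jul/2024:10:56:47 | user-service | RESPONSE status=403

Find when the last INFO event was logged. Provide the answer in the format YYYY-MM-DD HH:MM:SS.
2024-07-27 10:16:31

To find the last event:

1. Filter for all INFO events
2. Sort by timestamp
3. Select the last one
4. Timestamp: 2024-07-27 10:16:31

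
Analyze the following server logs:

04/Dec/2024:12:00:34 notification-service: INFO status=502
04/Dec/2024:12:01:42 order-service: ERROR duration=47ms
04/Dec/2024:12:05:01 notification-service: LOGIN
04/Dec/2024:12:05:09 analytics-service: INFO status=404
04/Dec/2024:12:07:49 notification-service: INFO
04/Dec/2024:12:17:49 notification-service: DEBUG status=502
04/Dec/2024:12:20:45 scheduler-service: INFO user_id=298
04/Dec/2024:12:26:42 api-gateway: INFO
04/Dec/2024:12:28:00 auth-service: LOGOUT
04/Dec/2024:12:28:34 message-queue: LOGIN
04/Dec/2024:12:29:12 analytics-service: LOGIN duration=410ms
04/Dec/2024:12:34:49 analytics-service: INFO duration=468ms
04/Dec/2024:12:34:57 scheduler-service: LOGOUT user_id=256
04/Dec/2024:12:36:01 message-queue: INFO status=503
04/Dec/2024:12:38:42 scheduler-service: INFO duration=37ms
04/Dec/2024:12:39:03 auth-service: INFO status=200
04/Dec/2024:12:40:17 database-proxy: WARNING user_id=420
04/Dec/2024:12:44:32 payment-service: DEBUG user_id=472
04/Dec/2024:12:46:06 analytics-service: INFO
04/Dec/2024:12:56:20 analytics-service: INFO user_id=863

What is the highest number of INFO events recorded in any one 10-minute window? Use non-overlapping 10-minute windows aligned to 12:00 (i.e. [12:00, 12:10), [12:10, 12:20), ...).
4

To find the burst window:

1. Divide the log period into non-overlapping 10-minute windows starting at 12:00
2. Count INFO events in each window
3. Find the window with maximum count
4. Maximum events in a window: 4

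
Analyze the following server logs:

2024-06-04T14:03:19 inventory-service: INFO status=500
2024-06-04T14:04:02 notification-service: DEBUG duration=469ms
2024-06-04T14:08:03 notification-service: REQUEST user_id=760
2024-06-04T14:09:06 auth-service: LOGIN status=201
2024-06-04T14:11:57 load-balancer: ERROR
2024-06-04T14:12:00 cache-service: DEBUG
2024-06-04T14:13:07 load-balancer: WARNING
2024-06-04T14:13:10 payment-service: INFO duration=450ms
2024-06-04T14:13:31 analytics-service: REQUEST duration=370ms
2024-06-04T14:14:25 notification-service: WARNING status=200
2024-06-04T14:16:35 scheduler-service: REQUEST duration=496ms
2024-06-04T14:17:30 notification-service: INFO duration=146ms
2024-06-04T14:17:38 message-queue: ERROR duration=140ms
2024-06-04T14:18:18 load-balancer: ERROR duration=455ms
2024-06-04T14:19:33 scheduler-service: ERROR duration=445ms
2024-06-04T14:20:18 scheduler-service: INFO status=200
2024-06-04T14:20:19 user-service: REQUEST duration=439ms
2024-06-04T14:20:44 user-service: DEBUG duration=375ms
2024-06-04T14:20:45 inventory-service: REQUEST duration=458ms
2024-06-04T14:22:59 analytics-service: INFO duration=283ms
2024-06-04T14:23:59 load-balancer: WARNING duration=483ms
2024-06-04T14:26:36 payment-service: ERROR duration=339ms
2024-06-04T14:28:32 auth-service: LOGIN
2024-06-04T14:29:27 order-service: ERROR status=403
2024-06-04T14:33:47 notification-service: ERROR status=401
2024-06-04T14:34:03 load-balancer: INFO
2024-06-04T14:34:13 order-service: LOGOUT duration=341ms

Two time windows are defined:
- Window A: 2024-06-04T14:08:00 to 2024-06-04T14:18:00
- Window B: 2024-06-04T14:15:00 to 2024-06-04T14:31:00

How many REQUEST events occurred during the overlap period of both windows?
1

To find overlap events:

1. Window A: 2024-06-04T14:08:00 to 2024-06-04T14:18:00
2. Window B: 2024-06-04T14:15:00 to 2024-06-04T14:31:00
3. Overlap period: 2024-06-04T14:15:00 to 2024-06-04T14:18:00
4. Count REQUEST events in overlap: 1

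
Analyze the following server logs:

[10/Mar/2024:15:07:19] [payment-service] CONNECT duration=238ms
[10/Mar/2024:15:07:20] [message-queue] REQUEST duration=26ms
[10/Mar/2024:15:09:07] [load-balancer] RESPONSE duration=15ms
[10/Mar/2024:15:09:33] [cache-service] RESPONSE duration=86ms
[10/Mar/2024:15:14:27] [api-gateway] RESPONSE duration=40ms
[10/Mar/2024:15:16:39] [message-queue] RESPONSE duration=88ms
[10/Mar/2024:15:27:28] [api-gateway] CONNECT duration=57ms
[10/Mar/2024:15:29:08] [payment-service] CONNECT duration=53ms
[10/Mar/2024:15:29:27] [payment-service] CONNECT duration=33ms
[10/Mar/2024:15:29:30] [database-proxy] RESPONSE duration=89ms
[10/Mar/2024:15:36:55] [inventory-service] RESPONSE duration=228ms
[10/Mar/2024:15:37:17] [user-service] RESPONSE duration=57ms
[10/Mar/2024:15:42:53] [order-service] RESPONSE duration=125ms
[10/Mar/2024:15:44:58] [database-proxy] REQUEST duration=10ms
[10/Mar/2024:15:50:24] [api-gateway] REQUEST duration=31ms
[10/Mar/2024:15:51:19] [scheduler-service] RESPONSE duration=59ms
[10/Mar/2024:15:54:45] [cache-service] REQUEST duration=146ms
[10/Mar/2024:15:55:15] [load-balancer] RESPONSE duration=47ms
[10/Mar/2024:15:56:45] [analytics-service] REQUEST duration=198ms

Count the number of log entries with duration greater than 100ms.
5

To count timeouts:

1. Threshold: 100ms
2. Extract duration from each log entry
3. Count entries where duration > 100
4. Timeout count: 5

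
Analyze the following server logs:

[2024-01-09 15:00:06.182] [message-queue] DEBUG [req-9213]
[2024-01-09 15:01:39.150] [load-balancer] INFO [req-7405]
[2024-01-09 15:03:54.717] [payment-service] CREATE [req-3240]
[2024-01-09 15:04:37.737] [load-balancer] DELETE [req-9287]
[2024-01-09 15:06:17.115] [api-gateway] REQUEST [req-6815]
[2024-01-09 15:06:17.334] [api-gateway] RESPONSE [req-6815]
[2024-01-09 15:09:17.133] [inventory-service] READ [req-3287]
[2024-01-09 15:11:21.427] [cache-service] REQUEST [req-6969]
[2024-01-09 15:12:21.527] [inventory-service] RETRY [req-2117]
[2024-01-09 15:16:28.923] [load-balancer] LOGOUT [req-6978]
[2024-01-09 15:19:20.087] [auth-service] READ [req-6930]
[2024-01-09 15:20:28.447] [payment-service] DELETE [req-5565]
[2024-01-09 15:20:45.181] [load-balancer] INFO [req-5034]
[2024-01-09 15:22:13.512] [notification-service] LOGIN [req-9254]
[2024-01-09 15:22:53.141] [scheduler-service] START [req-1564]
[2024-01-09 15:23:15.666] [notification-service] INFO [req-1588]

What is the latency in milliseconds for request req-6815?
219

To calculate latency:

1. Find REQUEST with id req-6815: 2024-01-09 15:06:17.115
2. Find RESPONSE with id req-6815: 2024-01-09 15:06:17.334
3. Latency: 2024-01-09 15:06:17.334 - 2024-01-09 15:06:17.115 = 219ms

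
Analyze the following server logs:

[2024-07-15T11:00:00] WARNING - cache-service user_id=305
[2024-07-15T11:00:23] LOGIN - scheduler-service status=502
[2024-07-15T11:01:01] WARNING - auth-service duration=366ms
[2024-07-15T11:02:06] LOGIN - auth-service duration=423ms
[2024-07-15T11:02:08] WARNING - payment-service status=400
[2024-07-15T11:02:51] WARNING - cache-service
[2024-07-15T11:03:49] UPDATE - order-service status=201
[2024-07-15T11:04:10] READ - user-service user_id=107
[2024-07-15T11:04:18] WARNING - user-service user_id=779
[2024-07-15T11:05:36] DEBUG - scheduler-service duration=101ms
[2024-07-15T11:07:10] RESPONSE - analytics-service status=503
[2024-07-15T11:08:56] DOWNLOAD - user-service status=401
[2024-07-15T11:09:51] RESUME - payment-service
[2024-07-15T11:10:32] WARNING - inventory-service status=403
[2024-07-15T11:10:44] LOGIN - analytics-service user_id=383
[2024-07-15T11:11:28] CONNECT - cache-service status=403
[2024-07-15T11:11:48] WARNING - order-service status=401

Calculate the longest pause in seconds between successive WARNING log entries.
374

To find the longest gap:

1. Extract all WARNING events in chronological order
2. Calculate time differences between consecutive events
3. Find the maximum difference
4. Longest gap: 374 seconds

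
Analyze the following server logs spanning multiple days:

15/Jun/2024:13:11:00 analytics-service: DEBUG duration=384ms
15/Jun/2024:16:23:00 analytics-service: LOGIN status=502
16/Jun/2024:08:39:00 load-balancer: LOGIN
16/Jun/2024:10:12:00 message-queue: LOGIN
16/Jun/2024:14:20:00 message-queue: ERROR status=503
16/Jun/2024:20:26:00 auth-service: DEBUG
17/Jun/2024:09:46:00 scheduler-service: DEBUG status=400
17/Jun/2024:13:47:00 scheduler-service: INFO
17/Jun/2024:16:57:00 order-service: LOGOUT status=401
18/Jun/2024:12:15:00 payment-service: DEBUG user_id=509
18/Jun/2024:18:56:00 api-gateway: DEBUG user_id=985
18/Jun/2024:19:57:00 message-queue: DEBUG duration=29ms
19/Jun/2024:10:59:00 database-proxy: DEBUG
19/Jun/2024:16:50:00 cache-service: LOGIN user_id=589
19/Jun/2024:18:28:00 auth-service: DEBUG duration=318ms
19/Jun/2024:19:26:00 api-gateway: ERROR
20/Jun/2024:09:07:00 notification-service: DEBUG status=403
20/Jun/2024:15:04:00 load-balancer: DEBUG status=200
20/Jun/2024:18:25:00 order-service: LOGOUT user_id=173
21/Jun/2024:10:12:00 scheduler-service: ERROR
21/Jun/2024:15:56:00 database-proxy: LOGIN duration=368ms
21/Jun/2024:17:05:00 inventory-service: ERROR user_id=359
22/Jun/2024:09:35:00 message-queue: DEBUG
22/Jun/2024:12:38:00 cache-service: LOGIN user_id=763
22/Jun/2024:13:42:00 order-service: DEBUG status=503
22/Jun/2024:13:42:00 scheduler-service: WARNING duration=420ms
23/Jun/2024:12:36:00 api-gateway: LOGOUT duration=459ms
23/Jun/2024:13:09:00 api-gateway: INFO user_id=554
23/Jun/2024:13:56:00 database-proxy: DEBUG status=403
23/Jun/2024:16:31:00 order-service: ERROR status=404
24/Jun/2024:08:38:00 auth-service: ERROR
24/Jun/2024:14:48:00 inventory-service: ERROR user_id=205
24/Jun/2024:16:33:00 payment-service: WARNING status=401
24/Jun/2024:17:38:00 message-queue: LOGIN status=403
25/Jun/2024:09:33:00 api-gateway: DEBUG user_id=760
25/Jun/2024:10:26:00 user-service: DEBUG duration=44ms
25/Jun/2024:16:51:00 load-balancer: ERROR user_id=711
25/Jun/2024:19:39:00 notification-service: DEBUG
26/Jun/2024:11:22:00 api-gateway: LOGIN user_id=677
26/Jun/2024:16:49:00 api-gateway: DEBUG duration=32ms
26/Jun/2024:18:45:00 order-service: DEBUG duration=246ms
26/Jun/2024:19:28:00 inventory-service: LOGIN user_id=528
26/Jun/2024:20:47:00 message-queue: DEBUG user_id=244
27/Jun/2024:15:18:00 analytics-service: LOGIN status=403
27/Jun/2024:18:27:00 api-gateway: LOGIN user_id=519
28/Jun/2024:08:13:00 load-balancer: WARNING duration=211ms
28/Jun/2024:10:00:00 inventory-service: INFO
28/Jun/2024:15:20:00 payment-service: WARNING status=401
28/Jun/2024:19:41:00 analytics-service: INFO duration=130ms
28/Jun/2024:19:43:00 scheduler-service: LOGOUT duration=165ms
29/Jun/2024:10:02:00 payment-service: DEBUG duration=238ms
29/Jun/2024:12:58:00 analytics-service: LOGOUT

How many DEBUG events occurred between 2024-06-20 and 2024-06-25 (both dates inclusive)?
8

To filter by date range:

1. Date range: 2024-06-20 through 2024-06-25, both dates inclusive
2. Filter for DEBUG events whose date falls in this range
3. Count matching events: 8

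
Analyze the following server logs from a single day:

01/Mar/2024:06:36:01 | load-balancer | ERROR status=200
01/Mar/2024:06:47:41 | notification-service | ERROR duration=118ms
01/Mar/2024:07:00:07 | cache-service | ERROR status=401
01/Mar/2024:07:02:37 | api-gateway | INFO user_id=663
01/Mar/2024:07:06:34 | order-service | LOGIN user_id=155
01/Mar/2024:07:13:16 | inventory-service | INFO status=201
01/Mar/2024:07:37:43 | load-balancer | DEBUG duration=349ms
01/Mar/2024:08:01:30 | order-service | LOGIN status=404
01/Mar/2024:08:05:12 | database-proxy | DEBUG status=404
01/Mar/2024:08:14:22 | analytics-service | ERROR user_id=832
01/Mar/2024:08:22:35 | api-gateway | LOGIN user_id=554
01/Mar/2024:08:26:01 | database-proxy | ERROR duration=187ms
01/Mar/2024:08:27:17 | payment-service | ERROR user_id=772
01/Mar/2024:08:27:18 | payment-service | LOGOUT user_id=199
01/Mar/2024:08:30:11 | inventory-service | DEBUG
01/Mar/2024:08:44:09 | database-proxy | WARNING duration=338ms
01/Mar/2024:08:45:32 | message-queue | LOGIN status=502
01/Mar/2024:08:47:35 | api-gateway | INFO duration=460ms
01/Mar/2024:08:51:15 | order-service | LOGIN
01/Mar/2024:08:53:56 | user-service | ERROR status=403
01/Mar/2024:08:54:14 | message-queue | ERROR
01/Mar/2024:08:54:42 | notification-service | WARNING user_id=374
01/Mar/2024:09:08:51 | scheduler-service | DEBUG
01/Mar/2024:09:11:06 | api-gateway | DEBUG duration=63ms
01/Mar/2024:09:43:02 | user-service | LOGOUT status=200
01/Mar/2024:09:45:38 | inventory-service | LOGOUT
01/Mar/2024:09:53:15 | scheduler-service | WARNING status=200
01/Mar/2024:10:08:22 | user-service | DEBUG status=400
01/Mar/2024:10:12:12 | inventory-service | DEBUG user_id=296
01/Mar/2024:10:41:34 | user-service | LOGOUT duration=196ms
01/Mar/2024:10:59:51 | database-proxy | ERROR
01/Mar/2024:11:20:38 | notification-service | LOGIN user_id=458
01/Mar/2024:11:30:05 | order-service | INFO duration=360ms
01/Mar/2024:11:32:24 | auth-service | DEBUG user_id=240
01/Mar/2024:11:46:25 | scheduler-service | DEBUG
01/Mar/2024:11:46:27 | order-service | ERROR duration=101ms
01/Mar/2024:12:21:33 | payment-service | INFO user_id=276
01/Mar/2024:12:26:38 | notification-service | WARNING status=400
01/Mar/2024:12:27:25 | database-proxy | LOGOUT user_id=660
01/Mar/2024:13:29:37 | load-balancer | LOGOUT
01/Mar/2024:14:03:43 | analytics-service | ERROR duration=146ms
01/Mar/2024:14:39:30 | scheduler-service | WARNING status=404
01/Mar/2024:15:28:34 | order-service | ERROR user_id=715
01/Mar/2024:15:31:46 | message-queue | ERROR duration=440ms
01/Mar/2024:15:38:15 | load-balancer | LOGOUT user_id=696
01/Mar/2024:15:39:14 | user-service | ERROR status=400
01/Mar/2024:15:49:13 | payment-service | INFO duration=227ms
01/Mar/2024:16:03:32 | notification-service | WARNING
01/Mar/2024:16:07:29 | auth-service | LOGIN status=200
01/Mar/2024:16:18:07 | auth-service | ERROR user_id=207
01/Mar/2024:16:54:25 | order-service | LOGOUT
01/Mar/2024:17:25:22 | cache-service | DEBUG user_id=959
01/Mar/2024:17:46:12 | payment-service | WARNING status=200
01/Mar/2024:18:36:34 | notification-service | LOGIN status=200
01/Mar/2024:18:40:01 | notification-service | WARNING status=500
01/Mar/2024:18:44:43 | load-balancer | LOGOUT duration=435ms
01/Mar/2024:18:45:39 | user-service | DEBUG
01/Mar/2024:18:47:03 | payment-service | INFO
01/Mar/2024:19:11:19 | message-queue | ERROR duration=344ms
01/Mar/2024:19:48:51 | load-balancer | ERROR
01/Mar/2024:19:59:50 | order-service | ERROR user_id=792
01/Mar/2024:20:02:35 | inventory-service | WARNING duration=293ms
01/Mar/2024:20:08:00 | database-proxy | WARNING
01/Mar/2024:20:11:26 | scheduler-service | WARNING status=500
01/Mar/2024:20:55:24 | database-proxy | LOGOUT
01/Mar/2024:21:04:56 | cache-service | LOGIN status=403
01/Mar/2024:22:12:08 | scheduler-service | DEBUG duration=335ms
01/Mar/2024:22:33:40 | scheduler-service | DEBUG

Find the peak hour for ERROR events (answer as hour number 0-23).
8

To find the peak hour:

1. Group all ERROR events by hour
2. Count events in each hour
3. Find hour with maximum count
4. Peak hour: 8 (with 5 events)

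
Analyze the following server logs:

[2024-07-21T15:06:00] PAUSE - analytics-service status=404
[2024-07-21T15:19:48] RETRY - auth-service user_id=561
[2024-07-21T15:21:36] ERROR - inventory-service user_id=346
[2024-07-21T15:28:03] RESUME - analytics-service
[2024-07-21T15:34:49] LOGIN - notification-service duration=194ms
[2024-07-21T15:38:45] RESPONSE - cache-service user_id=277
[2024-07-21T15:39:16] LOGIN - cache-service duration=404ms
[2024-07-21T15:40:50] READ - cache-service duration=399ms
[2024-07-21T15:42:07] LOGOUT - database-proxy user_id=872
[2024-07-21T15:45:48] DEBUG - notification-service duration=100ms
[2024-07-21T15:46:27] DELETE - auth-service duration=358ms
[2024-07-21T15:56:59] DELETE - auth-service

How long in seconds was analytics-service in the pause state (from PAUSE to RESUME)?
1323

To calculate state duration:

1. Find PAUSE event for analytics-service: 2024-07-21T15:06:00
2. Find RESUME event for analytics-service: 2024-07-21T15:28:03
3. Calculate duration: 2024-07-21T15:28:03 - 2024-07-21T15:06:00 = 1323 seconds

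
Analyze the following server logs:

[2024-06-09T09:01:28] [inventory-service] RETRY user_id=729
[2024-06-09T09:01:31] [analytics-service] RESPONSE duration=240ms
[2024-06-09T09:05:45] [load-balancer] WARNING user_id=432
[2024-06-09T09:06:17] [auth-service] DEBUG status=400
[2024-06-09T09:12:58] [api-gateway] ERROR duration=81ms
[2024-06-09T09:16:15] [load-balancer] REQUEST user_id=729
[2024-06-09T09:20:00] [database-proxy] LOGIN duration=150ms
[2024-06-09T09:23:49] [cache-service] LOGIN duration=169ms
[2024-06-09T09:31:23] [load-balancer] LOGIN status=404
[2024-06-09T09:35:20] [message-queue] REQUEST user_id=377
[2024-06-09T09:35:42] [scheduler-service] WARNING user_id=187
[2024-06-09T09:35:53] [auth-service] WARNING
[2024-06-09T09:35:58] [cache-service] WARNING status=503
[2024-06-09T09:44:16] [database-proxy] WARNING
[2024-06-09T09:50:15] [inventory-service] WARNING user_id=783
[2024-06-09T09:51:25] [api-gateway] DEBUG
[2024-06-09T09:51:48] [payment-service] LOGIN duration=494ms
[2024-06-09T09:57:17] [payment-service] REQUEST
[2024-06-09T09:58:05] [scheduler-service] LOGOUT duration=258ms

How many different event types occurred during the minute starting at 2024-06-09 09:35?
2

To count unique event types:

1. Filter events in the minute starting at 2024-06-09 09:35
2. Extract event types from matching entries
3. Count unique types: 2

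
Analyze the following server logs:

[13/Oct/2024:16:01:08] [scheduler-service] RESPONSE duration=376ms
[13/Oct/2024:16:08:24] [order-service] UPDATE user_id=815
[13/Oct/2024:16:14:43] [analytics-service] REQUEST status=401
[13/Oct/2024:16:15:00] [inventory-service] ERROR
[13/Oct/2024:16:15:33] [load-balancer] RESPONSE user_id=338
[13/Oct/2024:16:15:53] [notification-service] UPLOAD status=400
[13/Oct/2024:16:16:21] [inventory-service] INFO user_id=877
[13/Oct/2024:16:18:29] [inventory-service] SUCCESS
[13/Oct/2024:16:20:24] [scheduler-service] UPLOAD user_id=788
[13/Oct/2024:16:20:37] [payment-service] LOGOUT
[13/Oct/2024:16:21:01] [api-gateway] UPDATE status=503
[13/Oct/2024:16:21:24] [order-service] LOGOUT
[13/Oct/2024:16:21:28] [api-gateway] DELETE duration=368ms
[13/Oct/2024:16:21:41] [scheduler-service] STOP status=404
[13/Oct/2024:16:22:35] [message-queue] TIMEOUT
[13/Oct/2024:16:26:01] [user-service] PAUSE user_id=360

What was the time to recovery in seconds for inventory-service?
209

To calculate recovery time:

1. Find ERROR event for inventory-service: 13/Oct/2024:16:15:00
2. Find next SUCCESS event for inventory-service: 13/Oct/2024:16:18:29
3. Recovery time: 13/Oct/2024:16:18:29 - 13/Oct/2024:16:15:00 = 209 seconds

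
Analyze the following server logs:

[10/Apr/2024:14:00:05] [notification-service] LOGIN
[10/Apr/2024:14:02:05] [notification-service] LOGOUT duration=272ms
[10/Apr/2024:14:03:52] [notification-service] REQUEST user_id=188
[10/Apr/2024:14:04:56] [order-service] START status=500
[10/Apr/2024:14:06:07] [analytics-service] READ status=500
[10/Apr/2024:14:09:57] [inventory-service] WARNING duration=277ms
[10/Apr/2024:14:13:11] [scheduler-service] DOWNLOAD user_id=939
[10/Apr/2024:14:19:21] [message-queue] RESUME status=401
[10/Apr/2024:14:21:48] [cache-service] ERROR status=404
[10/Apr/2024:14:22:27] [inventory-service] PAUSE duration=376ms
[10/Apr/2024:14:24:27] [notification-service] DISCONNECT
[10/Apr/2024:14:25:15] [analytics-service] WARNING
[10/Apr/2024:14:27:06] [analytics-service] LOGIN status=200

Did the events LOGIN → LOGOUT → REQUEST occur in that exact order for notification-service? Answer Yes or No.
Yes

To verify sequence order:

1. Find all events in sequence LOGIN → LOGOUT → REQUEST for notification-service
2. Extract their timestamps
3. Check if timestamps are in ascending order
4. Result: Yes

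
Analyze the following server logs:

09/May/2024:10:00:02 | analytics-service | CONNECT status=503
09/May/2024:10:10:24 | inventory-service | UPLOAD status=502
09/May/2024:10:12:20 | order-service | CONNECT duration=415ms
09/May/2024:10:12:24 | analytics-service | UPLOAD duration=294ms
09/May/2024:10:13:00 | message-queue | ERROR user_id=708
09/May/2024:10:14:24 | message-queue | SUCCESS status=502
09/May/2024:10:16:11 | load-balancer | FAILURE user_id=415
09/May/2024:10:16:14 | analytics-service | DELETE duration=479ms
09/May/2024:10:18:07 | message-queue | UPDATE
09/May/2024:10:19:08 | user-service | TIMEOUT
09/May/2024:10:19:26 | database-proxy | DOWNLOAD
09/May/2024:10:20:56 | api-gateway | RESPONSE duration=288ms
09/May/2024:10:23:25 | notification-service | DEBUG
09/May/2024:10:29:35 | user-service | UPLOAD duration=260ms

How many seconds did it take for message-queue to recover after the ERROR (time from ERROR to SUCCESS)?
84

To calculate recovery time:

1. Find ERROR event for message-queue: 09/May/2024:10:13:00
2. Find next SUCCESS event for message-queue: 09/May/2024:10:14:24
3. Recovery time: 09/May/2024:10:14:24 - 09/May/2024:10:13:00 = 84 seconds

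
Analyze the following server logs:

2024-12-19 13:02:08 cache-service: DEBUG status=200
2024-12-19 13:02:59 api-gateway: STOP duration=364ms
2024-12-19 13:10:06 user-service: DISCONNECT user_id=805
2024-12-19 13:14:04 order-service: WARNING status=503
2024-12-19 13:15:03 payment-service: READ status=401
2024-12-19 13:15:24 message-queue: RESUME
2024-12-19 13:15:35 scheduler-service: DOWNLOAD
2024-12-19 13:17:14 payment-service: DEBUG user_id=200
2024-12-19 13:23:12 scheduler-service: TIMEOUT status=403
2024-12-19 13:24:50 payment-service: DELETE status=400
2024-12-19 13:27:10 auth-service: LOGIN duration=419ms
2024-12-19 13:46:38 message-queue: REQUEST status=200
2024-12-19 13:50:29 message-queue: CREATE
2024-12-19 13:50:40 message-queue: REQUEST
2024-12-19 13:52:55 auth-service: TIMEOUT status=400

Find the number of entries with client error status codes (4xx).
4

To find matching entries:

1. Pattern to match: client error status codes (4xx)
2. Scan each log entry for the pattern
3. Count matches: 4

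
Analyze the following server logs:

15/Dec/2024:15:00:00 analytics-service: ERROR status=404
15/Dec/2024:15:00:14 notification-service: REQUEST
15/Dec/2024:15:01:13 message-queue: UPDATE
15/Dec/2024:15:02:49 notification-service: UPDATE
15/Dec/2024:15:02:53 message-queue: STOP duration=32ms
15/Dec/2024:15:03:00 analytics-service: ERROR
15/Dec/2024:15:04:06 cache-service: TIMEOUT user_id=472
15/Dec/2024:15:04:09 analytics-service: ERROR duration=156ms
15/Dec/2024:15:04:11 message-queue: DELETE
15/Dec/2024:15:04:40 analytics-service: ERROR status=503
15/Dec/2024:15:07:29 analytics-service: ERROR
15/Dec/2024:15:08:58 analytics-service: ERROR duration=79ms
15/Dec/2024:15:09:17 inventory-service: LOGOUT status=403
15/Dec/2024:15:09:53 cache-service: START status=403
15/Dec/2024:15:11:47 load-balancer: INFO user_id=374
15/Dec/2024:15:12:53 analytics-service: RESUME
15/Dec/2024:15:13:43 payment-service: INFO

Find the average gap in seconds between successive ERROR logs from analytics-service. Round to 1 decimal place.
107.6

To calculate average interval:

1. Find all ERROR events for analytics-service in order
2. Calculate time gaps between consecutive events
3. Compute mean of gaps: 538 / 5 = 107.6 seconds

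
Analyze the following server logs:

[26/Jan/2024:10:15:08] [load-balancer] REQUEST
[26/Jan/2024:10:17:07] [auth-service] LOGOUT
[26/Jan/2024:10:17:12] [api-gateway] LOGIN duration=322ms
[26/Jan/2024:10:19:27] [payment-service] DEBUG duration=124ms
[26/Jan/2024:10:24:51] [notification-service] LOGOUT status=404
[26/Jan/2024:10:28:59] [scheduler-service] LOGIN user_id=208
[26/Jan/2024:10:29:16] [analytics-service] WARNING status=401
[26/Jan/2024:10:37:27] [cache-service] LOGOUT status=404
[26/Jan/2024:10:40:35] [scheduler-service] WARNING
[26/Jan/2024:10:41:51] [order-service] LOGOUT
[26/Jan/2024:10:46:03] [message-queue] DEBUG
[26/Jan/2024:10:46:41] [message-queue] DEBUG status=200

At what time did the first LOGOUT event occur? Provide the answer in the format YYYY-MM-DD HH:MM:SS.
2024-01-26 10:17:07

To find the first event:

1. Filter for all LOGOUT events
2. Sort by timestamp
3. Select the first one
4. Timestamp: 2024-01-26 10:17:07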